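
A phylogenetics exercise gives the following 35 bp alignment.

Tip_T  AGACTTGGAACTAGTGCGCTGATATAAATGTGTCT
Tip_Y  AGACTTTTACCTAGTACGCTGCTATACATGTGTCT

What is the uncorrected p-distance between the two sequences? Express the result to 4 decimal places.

Mismatches occur at site 7 (G→T), site 8 (G→T), site 10 (A→C), site 16 (G→A), site 22 (A→C), site 27 (A→C).
There are 6 differences over 35 sites, so p = 6/35 = 0.1714.

0.1714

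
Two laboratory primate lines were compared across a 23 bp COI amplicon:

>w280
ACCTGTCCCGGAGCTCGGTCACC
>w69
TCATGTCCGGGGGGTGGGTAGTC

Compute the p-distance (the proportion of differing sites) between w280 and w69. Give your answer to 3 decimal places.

0.391

Differing sites — 1:A/T; 3:C/A; 9:C/G; 12:A/G; 14:C/G; 16:C/G; 20:C/A; 21:A/G; 22:C/T.
There are 9 differences over 23 sites, so p = 9/23 = 0.391.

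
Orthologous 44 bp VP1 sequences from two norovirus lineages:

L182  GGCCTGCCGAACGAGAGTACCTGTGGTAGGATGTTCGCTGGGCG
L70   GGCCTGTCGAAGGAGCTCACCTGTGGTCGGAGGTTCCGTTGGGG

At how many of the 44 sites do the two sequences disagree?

11

Differing sites — 7:C/T; 12:C/G; 16:A/C; 17:G/T; 18:T/C; 28:A/C; 32:T/G; 37:G/C; 38:C/G; 40:G/T; 43:C/G.
That gives 11 mismatches out of 44 aligned sites, so the Hamming distance is 11.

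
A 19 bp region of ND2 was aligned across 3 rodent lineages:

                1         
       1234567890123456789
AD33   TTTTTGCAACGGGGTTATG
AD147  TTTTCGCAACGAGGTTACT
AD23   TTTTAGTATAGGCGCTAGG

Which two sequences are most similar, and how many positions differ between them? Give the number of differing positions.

Pairwise Hamming distances:
  AD33 vs AD147: 4
  AD33 vs AD23: 7
  AD147 vs AD23: 9
The smallest is 4, between AD33 and AD147.

4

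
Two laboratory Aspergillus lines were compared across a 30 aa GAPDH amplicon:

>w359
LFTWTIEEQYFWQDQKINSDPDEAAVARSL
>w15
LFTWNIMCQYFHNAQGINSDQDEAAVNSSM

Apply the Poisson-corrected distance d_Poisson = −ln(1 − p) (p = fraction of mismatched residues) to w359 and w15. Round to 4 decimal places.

Mismatches occur at site 5 (T↔N), site 7 (E↔M), site 8 (E↔C), site 12 (W↔H), site 13 (Q↔N), site 14 (D↔A), site 16 (K↔G), site 21 (P↔Q), site 27 (A↔N), site 28 (R↔S), site 30 (L↔M).
p = 11/30 = 0.366667.
d = −ln(1 − 0.366667) = −ln(0.633333) = 0.4568.

0.4568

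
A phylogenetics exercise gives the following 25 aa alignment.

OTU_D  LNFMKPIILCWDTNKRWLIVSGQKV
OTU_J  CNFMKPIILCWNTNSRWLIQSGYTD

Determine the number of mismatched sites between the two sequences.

Mismatches occur at site 1 (L/C), site 12 (D/N), site 15 (K/S), site 20 (V/Q), site 23 (Q/Y), site 24 (K/T), site 25 (V/D).
That gives 7 mismatches out of 25 aligned sites, so the Hamming distance is 7.

7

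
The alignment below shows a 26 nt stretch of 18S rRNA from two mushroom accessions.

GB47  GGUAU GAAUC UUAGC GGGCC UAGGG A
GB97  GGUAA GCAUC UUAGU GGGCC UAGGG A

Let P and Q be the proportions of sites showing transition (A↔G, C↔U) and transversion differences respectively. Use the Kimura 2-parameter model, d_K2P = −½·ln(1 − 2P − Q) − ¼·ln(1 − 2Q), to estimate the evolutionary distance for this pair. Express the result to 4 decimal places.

Differing sites — 5:U/A (Tv); 7:A/C (Tv); 15:C/U (Ti).
Of the 3 differences, 1 transition and 2 transversions over 26 sites: P = 1/26 = 0.038462, Q = 2/26 = 0.076923.
d = −0.5·ln(0.846153) − 0.25·ln(0.846154) = −0.5·(-0.167055) − 0.25·(-0.167054) = 0.1253.

0.1253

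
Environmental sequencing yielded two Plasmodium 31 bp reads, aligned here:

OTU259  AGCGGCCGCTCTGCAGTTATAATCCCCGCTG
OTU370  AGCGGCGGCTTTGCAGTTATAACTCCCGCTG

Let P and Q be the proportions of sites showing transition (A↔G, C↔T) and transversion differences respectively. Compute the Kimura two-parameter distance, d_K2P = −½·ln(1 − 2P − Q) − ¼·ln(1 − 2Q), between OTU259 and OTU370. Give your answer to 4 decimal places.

Mismatches occur at site 7 (C↔G, transversion), site 11 (C↔T, transition), site 23 (T↔C, transition), site 24 (C↔T, transition).
Of the 4 differences, 3 transitions and 1 transversion over 31 sites: P = 3/31 = 0.096774, Q = 1/31 = 0.032258.
d = −0.5·ln(0.774194) − 0.25·ln(0.935484) = −0.5·(-0.255933) − 0.25·(-0.066691) = 0.1446.

0.1446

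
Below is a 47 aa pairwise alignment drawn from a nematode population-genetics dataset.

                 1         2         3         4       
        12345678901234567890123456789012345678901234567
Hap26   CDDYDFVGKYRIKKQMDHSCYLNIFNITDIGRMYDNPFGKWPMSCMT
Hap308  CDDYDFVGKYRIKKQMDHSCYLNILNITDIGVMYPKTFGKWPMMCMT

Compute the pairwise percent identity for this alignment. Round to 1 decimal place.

Mismatches occur at site 25 (F→L), site 32 (R→V), site 35 (D→P), site 36 (N→K), site 37 (P→T), site 44 (S→M).
41 of the 47 sites match, so the percent identity is 41/47 × 100 = 87.2%.

87.2%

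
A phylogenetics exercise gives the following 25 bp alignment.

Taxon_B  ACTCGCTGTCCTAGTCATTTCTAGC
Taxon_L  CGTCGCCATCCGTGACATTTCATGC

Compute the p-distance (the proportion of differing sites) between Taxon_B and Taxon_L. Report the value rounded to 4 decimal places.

The sequences differ at positions 1 (A/C), 2 (C/G), 7 (T/C), 8 (G/A), 12 (T/G), 13 (A/T), 15 (T/A), 22 (T/A), 23 (A/T).
There are 9 differences over 25 sites, so p = 9/25 = 0.3600.

0.3600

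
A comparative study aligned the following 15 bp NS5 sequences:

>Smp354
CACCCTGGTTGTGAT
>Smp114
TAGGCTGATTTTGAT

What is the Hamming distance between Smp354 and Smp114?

The sequences differ at positions 1 (C/T), 3 (C/G), 4 (C/G), 8 (G/A), 11 (G/T).
That gives 5 mismatches out of 15 aligned sites, so the Hamming distance is 5.

5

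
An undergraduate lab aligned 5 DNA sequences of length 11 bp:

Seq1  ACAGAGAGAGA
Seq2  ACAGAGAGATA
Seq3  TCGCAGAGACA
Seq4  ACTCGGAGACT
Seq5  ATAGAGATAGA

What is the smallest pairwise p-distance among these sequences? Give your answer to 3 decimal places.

0.091

Pairwise Hamming distances:
  Seq1 vs Seq2: 1
  Seq1 vs Seq3: 4
  Seq1 vs Seq4: 5
  Seq1 vs Seq5: 2
  Seq2 vs Seq3: 4
  Seq2 vs Seq4: 5
  Seq2 vs Seq5: 3
  Seq3 vs Seq4: 4
  Seq3 vs Seq5: 6
  Seq4 vs Seq5: 7
The smallest is 1 mismatch, between Seq1 and Seq2; p = 1/11 = 0.091.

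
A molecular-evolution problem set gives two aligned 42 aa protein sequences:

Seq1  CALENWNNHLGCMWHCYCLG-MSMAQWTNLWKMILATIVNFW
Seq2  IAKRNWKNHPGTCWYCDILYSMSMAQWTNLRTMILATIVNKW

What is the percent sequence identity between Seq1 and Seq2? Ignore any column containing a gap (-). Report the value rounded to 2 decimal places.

Excluding the 1 gap column leaves 41 comparable sites.
Mismatches occur at site 1 (C/I), site 3 (L/K), site 4 (E/R), site 7 (N/K), site 10 (L/P), site 12 (C/T), site 13 (M/C), site 15 (H/Y), site 17 (Y/D), site 18 (C/I), site 20 (G/Y), site 31 (W/R), site 32 (K/T), site 41 (F/K).
27 of the 41 comparable sites match, so the percent identity is 27/41 × 100 = 65.85%.

65.85%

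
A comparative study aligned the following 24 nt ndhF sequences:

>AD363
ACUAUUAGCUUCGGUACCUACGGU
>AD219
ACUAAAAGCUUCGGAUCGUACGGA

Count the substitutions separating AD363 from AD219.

6

Mismatches occur at site 5 (U→A), site 6 (U→A), site 15 (U→A), site 16 (A→U), site 18 (C→G), site 24 (U→A).
That gives 6 mismatches out of 24 aligned sites, so the Hamming distance is 6.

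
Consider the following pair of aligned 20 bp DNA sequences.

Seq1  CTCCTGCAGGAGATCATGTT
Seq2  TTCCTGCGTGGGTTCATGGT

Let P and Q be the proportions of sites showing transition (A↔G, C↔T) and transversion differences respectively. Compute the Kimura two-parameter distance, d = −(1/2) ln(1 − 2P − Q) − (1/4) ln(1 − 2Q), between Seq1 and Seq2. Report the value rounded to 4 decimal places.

0.3881

The sequences differ at positions 1 (C/T, transition), 8 (A/G, transition), 9 (G/T, transversion), 11 (A/G, transition), 13 (A/T, transversion), 19 (T/G, transversion).
Of the 6 differences, 3 transitions and 3 transversions over 20 sites: P = 3/20 = 0.150000, Q = 3/20 = 0.150000.
d = −0.5·ln(0.550000) − 0.25·ln(0.700000) = −0.5·(-0.597837) − 0.25·(-0.356675) = 0.3881.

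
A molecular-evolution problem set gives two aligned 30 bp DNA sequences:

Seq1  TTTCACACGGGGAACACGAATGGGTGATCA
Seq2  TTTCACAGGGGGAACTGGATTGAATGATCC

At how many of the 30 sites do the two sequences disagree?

Mismatches occur at site 8 (C/G), site 16 (A/T), site 17 (C/G), site 20 (A/T), site 23 (G/A), site 24 (G/A), site 30 (A/C).
That gives 7 mismatches out of 30 aligned sites, so the Hamming distance is 7.

7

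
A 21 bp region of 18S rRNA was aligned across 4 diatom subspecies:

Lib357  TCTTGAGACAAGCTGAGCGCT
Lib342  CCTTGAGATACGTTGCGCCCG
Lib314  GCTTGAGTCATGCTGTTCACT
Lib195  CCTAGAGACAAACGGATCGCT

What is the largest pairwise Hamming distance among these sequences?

10

Pairwise Hamming distances:
  Lib357 vs Lib342: 7
  Lib357 vs Lib314: 6
  Lib357 vs Lib195: 5
  Lib342 vs Lib314: 9
  Lib342 vs Lib195: 10
  Lib314 vs Lib195: 8
The largest is 10, between Lib342 and Lib195.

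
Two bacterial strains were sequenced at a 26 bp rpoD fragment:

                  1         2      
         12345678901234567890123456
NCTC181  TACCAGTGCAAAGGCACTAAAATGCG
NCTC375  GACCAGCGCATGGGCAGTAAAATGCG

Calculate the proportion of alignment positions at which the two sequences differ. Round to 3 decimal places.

0.192

The sequences differ at positions 1 (T/G), 7 (T/C), 11 (A/T), 12 (A/G), 17 (C/G).
There are 5 differences over 26 sites, so p = 5/26 = 0.192.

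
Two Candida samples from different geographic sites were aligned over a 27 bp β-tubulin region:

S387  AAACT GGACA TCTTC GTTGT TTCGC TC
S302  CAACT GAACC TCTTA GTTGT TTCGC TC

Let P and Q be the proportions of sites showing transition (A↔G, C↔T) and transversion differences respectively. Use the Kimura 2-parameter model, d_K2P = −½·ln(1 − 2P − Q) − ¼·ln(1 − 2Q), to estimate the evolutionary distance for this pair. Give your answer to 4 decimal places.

Mismatches occur at site 1 (A↔C, transversion), site 7 (G↔A, transition), site 10 (A↔C, transversion), site 15 (C↔A, transversion).
Of the 4 differences, 1 transition and 3 transversions over 27 sites: P = 1/27 = 0.037037, Q = 3/27 = 0.111111.
d = −0.5·ln(0.814815) − 0.25·ln(0.777778) = −0.5·(-0.204794) − 0.25·(-0.251314) = 0.1652.

0.1652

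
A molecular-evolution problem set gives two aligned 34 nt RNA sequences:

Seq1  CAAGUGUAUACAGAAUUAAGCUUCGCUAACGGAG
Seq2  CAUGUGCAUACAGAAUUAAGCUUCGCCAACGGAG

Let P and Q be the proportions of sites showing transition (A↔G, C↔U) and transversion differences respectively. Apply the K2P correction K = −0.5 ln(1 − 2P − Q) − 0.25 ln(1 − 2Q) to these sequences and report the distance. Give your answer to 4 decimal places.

The sequences differ at positions 3 (A/U, transversion), 7 (U/C, transition), 27 (U/C, transition).
Of the 3 differences, 2 transitions and 1 transversion over 34 sites: P = 2/34 = 0.058824, Q = 1/34 = 0.029412.
d = −0.5·ln(0.852940) − 0.25·ln(0.941176) = −0.5·(-0.159066) − 0.25·(-0.060625) = 0.0947.

0.0947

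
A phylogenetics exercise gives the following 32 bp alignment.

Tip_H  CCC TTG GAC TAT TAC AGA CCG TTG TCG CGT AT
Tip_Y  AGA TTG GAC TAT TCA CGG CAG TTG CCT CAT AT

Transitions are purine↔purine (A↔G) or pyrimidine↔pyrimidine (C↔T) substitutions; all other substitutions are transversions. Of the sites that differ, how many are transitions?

3

Differing sites — 1:C/A (Tv); 2:C/G (Tv); 3:C/A (Tv); 14:A/C (Tv); 15:C/A (Tv); 16:A/C (Tv); 18:A/G (Ti); 20:C/A (Tv); 25:T/C (Ti); 27:G/T (Tv); 29:G/A (Ti).
Of the 11 differences, 3 transitions and 8 transversions, so the answer is 3.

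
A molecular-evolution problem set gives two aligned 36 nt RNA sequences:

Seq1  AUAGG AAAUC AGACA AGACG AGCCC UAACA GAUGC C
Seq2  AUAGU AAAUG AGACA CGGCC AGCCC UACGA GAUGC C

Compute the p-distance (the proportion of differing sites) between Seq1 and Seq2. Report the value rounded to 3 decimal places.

0.194

Mismatches occur at site 5 (G/U), site 10 (C/G), site 16 (A/C), site 18 (A/G), site 20 (G/C), site 28 (A/C), site 29 (C/G).
There are 7 differences over 36 sites, so p = 7/36 = 0.194.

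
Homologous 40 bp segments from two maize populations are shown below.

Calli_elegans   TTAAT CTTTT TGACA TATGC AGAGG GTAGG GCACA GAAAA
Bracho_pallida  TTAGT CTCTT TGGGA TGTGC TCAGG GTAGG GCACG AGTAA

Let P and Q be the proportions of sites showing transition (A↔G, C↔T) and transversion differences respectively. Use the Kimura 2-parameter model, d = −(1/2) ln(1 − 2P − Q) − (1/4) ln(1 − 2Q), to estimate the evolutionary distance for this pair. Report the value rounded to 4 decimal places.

The sequences differ at positions 4 (A/G, transition), 8 (T/C, transition), 13 (A/G, transition), 14 (C/G, transversion), 17 (A/G, transition), 21 (A/T, transversion), 22 (G/C, transversion), 35 (A/G, transition), 36 (G/A, transition), 37 (A/G, transition), 38 (A/T, transversion).
Of the 11 differences, 7 transitions and 4 transversions over 40 sites: P = 7/40 = 0.175000, Q = 4/40 = 0.100000.
d = −0.5·ln(0.550000) − 0.25·ln(0.800000) = −0.5·(-0.597837) − 0.25·(-0.223144) = 0.3547.

0.3547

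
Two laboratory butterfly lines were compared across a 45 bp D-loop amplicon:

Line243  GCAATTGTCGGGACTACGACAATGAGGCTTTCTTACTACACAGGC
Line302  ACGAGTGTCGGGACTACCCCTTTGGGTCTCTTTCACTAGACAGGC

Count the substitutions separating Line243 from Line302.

13

Differing sites — 1:G/A; 3:A/G; 5:T/G; 18:G/C; 19:A/C; 21:A/T; 22:A/T; 25:A/G; 27:G/T; 30:T/C; 32:C/T; 34:T/C; 39:C/G.
That gives 13 mismatches out of 45 aligned sites, so the Hamming distance is 13.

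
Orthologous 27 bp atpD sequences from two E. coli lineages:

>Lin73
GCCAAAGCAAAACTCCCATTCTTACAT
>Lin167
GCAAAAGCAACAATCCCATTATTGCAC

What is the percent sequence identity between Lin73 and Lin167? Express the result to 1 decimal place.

77.8%

Mismatches occur at site 3 (C/A), site 11 (A/C), site 13 (C/A), site 21 (C/A), site 24 (A/G), site 27 (T/C).
21 of the 27 sites match, so the percent identity is 21/27 × 100 = 77.8%.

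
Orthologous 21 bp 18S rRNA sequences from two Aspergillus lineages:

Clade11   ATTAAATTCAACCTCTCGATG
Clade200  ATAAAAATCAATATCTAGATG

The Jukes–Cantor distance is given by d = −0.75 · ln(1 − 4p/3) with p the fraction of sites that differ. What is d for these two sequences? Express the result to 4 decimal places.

0.2865

The sequences differ at positions 3 (T/A), 7 (T/A), 12 (C/T), 13 (C/A), 17 (C/A).
p = 5/21 = 0.238095.
d = −0.75 · ln(1 − (4/3)·0.238095) = −0.75 · ln(0.682540) = −0.75 · (-0.381934) = 0.2865.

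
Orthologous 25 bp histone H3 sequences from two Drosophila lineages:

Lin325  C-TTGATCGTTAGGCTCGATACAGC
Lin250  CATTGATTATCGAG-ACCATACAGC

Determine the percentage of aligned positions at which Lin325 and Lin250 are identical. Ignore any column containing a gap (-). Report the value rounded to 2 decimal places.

69.57%

Excluding the 2 gap columns leaves 23 comparable sites.
Differing sites — 8:C/T; 9:G/A; 11:T/C; 12:A/G; 13:G/A; 16:T/A; 18:G/C.
16 of the 23 comparable sites match, so the percent identity is 16/23 × 100 = 69.57%.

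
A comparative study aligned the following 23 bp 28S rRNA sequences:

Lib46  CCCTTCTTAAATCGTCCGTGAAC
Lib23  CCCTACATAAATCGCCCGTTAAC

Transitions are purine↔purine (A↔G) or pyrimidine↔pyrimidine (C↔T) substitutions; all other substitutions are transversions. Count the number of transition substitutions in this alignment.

1

The sequences differ at positions 5 (T/A, transversion), 7 (T/A, transversion), 15 (T/C, transition), 20 (G/T, transversion).
Of the 4 differences, 1 transition and 3 transversions, so the answer is 1.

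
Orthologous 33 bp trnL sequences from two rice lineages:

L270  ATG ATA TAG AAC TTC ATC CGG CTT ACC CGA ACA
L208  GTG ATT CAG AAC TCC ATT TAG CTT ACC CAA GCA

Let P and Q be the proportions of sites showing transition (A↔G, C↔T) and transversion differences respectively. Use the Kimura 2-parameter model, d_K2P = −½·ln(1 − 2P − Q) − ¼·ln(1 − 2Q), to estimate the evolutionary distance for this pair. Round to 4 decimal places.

0.3776

The sequences differ at positions 1 (A/G, transition), 6 (A/T, transversion), 7 (T/C, transition), 14 (T/C, transition), 18 (C/T, transition), 19 (C/T, transition), 20 (G/A, transition), 29 (G/A, transition), 31 (A/G, transition).
Of the 9 differences, 8 transitions and 1 transversion over 33 sites: P = 8/33 = 0.242424, Q = 1/33 = 0.030303.
d = −0.5·ln(0.484849) − 0.25·ln(0.939394) = −0.5·(-0.723918) − 0.25·(-0.062520) = 0.3776.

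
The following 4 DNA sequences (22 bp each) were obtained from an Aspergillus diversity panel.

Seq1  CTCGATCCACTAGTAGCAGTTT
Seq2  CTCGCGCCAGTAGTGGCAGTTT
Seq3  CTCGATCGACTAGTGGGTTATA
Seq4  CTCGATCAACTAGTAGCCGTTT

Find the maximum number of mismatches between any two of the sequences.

9

Pairwise Hamming distances:
  Seq1 vs Seq2: 4
  Seq1 vs Seq3: 7
  Seq1 vs Seq4: 2
  Seq2 vs Seq3: 9
  Seq2 vs Seq4: 6
  Seq3 vs Seq4: 7
The largest is 9, between Seq2 and Seq3.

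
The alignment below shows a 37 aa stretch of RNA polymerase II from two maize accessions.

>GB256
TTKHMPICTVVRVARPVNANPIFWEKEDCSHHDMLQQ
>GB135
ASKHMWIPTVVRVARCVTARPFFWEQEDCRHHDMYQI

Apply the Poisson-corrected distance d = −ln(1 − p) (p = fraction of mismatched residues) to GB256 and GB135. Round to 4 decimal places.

0.3920

The sequences differ at positions 1 (T/A), 2 (T/S), 6 (P/W), 8 (C/P), 16 (P/C), 18 (N/T), 20 (N/R), 22 (I/F), 26 (K/Q), 30 (S/R), 35 (L/Y), 37 (Q/I).
p = 12/37 = 0.324324.
d = −ln(1 − 0.324324) = −ln(0.675676) = 0.3920.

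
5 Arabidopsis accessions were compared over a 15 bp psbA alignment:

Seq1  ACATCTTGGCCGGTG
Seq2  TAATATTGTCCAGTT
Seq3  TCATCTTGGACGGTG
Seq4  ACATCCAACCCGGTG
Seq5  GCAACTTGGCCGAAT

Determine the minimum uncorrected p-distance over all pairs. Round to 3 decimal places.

Pairwise Hamming distances:
  Seq1 vs Seq2: 6
  Seq1 vs Seq3: 2
  Seq1 vs Seq4: 4
  Seq1 vs Seq5: 5
  Seq2 vs Seq3: 6
  Seq2 vs Seq4: 9
  Seq2 vs Seq5: 8
  Seq3 vs Seq4: 6
  Seq3 vs Seq5: 6
  Seq4 vs Seq5: 9
The smallest is 2 mismatches, between Seq1 and Seq3; p = 2/15 = 0.133.

0.133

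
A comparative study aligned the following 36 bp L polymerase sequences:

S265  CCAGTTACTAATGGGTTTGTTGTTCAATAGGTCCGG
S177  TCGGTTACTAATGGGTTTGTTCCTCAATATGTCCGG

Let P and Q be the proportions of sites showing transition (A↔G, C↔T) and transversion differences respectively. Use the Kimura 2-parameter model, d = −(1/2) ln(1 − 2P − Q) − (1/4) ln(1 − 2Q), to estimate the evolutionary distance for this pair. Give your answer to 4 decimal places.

Differing sites — 1:C/T (Ti); 3:A/G (Ti); 22:G/C (Tv); 23:T/C (Ti); 30:G/T (Tv).
Of the 5 differences, 3 transitions and 2 transversions over 36 sites: P = 3/36 = 0.083333, Q = 2/36 = 0.055556.
d = −0.5·ln(0.777778) − 0.25·ln(0.888888) = −0.5·(-0.251314) − 0.25·(-0.117784) = 0.1551.

0.1551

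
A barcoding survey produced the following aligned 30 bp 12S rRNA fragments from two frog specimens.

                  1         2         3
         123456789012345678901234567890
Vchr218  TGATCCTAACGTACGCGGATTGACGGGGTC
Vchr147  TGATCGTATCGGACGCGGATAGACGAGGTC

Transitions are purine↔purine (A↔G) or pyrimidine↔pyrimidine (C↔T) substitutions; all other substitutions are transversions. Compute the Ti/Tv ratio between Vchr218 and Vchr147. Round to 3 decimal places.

0.250

The sequences differ at positions 6 (C/G, transversion), 9 (A/T, transversion), 12 (T/G, transversion), 21 (T/A, transversion), 26 (G/A, transition).
Of the 5 differences, 1 transition and 4 transversions, so Ti/Tv = 1/4 = 0.250.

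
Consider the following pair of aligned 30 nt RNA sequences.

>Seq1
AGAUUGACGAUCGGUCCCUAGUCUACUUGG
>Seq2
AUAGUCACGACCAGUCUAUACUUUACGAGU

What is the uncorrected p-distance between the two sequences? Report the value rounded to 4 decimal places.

Differing sites — 2:G/U; 4:U/G; 6:G/C; 11:U/C; 13:G/A; 17:C/U; 18:C/A; 21:G/C; 23:C/U; 27:U/G; 28:U/A; 30:G/U.
There are 12 differences over 30 sites, so p = 12/30 = 0.4000.

0.4000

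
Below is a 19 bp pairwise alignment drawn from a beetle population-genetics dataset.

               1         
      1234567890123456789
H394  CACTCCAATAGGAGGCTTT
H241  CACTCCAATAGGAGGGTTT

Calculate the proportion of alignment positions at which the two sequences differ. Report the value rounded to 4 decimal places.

Differing sites — 16:C/G.
There are 1 differences over 19 sites, so p = 1/19 = 0.0526.

0.0526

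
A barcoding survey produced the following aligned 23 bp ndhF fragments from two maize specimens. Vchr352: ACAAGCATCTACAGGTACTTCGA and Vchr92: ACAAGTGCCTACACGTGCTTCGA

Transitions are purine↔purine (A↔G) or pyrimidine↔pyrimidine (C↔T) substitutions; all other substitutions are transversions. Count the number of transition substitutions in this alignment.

4

Mismatches occur at site 6 (C/T, transition), site 7 (A/G, transition), site 8 (T/C, transition), site 14 (G/C, transversion), site 17 (A/G, transition).
Of the 5 differences, 4 transitions and 1 transversion, so the answer is 4.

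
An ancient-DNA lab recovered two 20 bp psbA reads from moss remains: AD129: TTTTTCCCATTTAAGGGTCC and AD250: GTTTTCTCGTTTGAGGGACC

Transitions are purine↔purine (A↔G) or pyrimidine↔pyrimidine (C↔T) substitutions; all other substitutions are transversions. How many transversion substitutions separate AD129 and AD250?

2

Mismatches occur at site 1 (T↔G, transversion), site 7 (C↔T, transition), site 9 (A↔G, transition), site 13 (A↔G, transition), site 18 (T↔A, transversion).
Of the 5 differences, 3 transitions and 2 transversions, so the answer is 2.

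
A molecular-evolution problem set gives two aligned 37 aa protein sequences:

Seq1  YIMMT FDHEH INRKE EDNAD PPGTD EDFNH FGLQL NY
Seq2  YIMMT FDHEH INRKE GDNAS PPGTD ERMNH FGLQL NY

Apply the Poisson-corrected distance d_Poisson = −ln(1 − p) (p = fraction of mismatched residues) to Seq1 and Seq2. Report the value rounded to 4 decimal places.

0.1144

The sequences differ at positions 16 (E/G), 20 (D/S), 27 (D/R), 28 (F/M).
p = 4/37 = 0.108108.
d = −ln(1 − 0.108108) = −ln(0.891892) = 0.1144.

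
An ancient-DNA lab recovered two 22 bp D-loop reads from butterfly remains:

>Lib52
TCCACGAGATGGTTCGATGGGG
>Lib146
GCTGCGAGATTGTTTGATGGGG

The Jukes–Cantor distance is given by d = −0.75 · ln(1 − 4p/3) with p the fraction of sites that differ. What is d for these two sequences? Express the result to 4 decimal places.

0.2708

Differing sites — 1:T/G; 3:C/T; 4:A/G; 11:G/T; 15:C/T.
p = 5/22 = 0.227273.
d = −0.75 · ln(1 − (4/3)·0.227273) = −0.75 · ln(0.696969) = −0.75 · (-0.361014) = 0.2708.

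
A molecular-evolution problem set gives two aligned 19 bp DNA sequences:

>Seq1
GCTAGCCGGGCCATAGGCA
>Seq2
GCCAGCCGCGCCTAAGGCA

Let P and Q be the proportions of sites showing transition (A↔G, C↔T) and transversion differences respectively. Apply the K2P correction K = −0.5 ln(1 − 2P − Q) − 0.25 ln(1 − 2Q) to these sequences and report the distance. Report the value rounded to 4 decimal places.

0.2476

Differing sites — 3:T/C (Ti); 9:G/C (Tv); 13:A/T (Tv); 14:T/A (Tv).
Of the 4 differences, 1 transition and 3 transversions over 19 sites: P = 1/19 = 0.052632, Q = 3/19 = 0.157895.
d = −0.5·ln(0.736841) − 0.25·ln(0.684210) = −0.5·(-0.305383) − 0.25·(-0.379490) = 0.2476.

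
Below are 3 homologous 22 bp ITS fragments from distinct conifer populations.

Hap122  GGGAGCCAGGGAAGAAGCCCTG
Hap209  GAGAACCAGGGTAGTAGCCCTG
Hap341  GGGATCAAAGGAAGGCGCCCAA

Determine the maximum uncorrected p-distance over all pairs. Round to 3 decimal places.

Pairwise Hamming distances:
  Hap122 vs Hap209: 4
  Hap122 vs Hap341: 7
  Hap209 vs Hap341: 9
The largest is 9 mismatches, between Hap209 and Hap341; p = 9/22 = 0.409.

0.409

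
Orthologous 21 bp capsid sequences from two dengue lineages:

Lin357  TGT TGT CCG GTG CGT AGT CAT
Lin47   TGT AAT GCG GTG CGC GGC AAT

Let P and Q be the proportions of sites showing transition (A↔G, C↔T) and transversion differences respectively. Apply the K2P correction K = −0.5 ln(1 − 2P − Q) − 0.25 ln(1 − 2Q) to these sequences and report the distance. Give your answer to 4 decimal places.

0.4551

The sequences differ at positions 4 (T/A, transversion), 5 (G/A, transition), 7 (C/G, transversion), 15 (T/C, transition), 16 (A/G, transition), 18 (T/C, transition), 19 (C/A, transversion).
Of the 7 differences, 4 transitions and 3 transversions over 21 sites: P = 4/21 = 0.190476, Q = 3/21 = 0.142857.
d = −0.5·ln(0.476191) − 0.25·ln(0.714286) = −0.5·(-0.741936) − 0.25·(-0.336472) = 0.4551.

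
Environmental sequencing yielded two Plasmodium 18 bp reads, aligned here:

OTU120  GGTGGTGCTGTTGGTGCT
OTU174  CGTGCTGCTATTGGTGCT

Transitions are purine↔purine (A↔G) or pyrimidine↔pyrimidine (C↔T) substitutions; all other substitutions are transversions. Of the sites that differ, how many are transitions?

Differing sites — 1:G/C (Tv); 5:G/C (Tv); 10:G/A (Ti).
Of the 3 differences, 1 transition and 2 transversions, so the answer is 1.

1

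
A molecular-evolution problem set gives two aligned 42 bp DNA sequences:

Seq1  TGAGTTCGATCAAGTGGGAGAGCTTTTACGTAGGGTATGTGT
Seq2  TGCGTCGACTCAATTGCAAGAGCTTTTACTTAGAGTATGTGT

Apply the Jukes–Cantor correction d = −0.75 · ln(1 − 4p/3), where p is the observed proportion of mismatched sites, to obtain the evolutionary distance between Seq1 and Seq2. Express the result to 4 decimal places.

The sequences differ at positions 3 (A/C), 6 (T/C), 7 (C/G), 8 (G/A), 9 (A/C), 14 (G/T), 17 (G/C), 18 (G/A), 30 (G/T), 34 (G/A).
p = 10/42 = 0.238095.
d = −0.75 · ln(1 − (4/3)·0.238095) = −0.75 · ln(0.682540) = −0.75 · (-0.381934) = 0.2865.

0.2865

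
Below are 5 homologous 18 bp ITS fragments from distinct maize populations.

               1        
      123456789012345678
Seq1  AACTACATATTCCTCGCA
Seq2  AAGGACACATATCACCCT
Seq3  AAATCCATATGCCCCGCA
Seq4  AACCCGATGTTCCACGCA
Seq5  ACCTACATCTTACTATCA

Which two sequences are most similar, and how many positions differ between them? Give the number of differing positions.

4

Pairwise Hamming distances:
  Seq1 vs Seq2: 8
  Seq1 vs Seq3: 4
  Seq1 vs Seq4: 5
  Seq1 vs Seq5: 5
  Seq2 vs Seq3: 9
  Seq2 vs Seq4: 10
  Seq2 vs Seq5: 11
  Seq3 vs Seq4: 6
  Seq3 vs Seq5: 9
  Seq4 vs Seq5: 9
The smallest is 4, between Seq1 and Seq3.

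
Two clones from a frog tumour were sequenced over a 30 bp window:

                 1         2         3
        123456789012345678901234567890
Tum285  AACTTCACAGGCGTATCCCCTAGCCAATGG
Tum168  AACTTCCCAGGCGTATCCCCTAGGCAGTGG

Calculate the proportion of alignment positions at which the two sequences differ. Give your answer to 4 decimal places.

The sequences differ at positions 7 (A/C), 24 (C/G), 27 (A/G).
There are 3 differences over 30 sites, so p = 3/30 = 0.1000.

0.1000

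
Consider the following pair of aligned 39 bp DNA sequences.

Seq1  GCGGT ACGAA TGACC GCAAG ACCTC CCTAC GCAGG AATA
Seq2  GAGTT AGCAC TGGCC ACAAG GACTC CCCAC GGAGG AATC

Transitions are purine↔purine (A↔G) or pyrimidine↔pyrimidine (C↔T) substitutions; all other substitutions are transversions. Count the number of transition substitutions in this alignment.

Differing sites — 2:C/A (Tv); 4:G/T (Tv); 7:C/G (Tv); 8:G/C (Tv); 10:A/C (Tv); 13:A/G (Ti); 16:G/A (Ti); 21:A/G (Ti); 22:C/A (Tv); 28:T/C (Ti); 32:C/G (Tv); 39:A/C (Tv).
Of the 12 differences, 4 transitions and 8 transversions, so the answer is 4.

4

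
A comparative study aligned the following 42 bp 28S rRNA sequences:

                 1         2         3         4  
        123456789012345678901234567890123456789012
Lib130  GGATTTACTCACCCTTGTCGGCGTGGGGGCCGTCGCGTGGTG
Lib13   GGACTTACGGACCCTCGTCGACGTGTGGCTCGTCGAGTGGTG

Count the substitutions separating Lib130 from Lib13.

The sequences differ at positions 4 (T/C), 9 (T/G), 10 (C/G), 16 (T/C), 21 (G/A), 26 (G/T), 29 (G/C), 30 (C/T), 36 (C/A).
That gives 9 mismatches out of 42 aligned sites, so the Hamming distance is 9.

9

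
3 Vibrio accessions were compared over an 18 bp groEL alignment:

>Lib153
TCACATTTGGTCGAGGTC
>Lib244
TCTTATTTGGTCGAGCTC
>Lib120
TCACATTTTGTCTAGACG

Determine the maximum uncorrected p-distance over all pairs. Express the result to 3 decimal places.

0.389

Pairwise Hamming distances:
  Lib153 vs Lib244: 3
  Lib153 vs Lib120: 5
  Lib244 vs Lib120: 7
The largest is 7 mismatches, between Lib244 and Lib120; p = 7/18 = 0.389.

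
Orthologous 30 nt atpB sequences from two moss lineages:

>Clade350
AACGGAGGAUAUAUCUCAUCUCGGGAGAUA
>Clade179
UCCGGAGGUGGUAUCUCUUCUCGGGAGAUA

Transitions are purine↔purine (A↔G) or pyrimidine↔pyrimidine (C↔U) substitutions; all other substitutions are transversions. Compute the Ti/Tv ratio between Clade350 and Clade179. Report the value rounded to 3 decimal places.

The sequences differ at positions 1 (A/U, transversion), 2 (A/C, transversion), 9 (A/U, transversion), 10 (U/G, transversion), 11 (A/G, transition), 18 (A/U, transversion).
Of the 6 differences, 1 transition and 5 transversions, so Ti/Tv = 1/5 = 0.200.

0.200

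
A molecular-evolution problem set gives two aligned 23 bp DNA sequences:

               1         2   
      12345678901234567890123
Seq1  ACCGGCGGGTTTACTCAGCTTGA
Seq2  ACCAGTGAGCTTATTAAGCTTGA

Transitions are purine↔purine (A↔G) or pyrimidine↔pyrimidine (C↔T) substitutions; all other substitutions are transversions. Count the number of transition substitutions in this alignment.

Differing sites — 4:G/A (Ti); 6:C/T (Ti); 8:G/A (Ti); 10:T/C (Ti); 14:C/T (Ti); 16:C/A (Tv).
Of the 6 differences, 5 transitions and 1 transversion, so the answer is 5.

5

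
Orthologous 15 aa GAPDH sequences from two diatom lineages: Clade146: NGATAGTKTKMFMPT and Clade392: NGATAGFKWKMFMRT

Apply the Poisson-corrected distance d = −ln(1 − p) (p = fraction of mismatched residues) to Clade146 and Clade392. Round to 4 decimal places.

0.2231

Mismatches occur at site 7 (T/F), site 9 (T/W), site 14 (P/R).
p = 3/15 = 0.200000.
d = −ln(1 − 0.200000) = −ln(0.800000) = 0.2231.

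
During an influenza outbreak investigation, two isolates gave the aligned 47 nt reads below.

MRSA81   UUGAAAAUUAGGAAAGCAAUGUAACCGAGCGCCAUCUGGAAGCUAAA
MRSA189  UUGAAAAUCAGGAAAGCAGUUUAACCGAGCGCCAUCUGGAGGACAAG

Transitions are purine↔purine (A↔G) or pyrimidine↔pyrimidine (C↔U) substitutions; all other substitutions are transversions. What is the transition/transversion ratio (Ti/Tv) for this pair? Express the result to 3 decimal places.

2.500

Differing sites — 9:U/C (Ti); 19:A/G (Ti); 21:G/U (Tv); 41:A/G (Ti); 43:C/A (Tv); 44:U/C (Ti); 47:A/G (Ti).
Of the 7 differences, 5 transitions and 2 transversions, so Ti/Tv = 5/2 = 2.500.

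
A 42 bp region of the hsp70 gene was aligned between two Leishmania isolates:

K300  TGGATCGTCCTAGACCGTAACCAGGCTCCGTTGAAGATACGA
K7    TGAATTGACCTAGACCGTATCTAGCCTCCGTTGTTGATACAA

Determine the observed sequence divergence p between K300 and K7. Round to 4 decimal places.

Mismatches occur at site 3 (G↔A), site 6 (C↔T), site 8 (T↔A), site 20 (A↔T), site 22 (C↔T), site 25 (G↔C), site 34 (A↔T), site 35 (A↔T), site 41 (G↔A).
There are 9 differences over 42 sites, so p = 9/42 = 0.2143.

0.2143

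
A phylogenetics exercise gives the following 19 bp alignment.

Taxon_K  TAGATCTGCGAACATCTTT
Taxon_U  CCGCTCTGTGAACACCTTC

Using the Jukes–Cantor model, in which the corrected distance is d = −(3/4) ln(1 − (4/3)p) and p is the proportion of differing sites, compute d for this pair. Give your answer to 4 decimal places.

0.4099

Differing sites — 1:T/C; 2:A/C; 4:A/C; 9:C/T; 15:T/C; 19:T/C.
p = 6/19 = 0.315789.
d = −0.75 · ln(1 − (4/3)·0.315789) = −0.75 · ln(0.578948) = −0.75 · (-0.546543) = 0.4099.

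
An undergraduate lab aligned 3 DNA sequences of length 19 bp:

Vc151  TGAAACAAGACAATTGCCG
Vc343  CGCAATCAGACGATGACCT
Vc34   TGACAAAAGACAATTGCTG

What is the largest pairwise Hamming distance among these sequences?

10

Pairwise Hamming distances:
  Vc151 vs Vc343: 8
  Vc151 vs Vc34: 3
  Vc343 vs Vc34: 10
The largest is 10, between Vc343 and Vc34.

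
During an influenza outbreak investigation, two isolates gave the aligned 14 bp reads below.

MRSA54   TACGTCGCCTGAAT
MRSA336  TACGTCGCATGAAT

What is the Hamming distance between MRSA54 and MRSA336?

1

Differing sites — 9:C/A.
That gives 1 mismatch out of 14 aligned sites, so the Hamming distance is 1.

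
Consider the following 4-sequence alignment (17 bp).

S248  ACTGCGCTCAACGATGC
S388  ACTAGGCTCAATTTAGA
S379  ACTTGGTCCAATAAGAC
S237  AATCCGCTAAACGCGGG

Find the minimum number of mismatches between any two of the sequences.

Pairwise Hamming distances:
  S248 vs S388: 7
  S248 vs S379: 8
  S248 vs S237: 6
  S388 vs S379: 8
  S388 vs S237: 9
  S379 vs S237: 11
The smallest is 6, between S248 and S237.

6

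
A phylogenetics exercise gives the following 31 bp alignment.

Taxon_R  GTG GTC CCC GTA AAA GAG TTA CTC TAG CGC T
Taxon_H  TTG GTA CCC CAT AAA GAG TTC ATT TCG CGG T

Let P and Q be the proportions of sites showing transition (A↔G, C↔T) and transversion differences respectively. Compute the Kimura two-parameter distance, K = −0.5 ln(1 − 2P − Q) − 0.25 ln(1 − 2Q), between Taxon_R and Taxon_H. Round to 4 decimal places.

0.4364

Mismatches occur at site 1 (G/T, transversion), site 6 (C/A, transversion), site 10 (G/C, transversion), site 11 (T/A, transversion), site 12 (A/T, transversion), site 21 (A/C, transversion), site 22 (C/A, transversion), site 24 (C/T, transition), site 26 (A/C, transversion), site 30 (C/G, transversion).
Of the 10 differences, 1 transition and 9 transversions over 31 sites: P = 1/31 = 0.032258, Q = 9/31 = 0.290323.
d = −0.5·ln(0.645161) − 0.25·ln(0.419354) = −0.5·(-0.438255) − 0.25·(-0.869040) = 0.4364.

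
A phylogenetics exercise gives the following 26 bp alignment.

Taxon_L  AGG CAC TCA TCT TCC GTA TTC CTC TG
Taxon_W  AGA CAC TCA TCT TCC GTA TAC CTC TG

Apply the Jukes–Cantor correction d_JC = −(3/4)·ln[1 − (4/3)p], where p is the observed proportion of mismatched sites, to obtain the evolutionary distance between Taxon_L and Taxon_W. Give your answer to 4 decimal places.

Differing sites — 3:G/A; 20:T/A.
p = 2/26 = 0.076923.
d = −0.75 · ln(1 − (4/3)·0.076923) = −0.75 · ln(0.897436) = −0.75 · (-0.108213) = 0.0812.

0.0812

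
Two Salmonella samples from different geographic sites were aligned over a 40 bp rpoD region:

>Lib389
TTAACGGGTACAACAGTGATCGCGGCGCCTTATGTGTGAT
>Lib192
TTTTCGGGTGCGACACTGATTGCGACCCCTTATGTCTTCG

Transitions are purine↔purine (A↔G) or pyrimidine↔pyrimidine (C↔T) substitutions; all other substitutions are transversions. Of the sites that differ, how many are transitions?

4

The sequences differ at positions 3 (A/T, transversion), 4 (A/T, transversion), 10 (A/G, transition), 12 (A/G, transition), 16 (G/C, transversion), 21 (C/T, transition), 25 (G/A, transition), 27 (G/C, transversion), 36 (G/C, transversion), 38 (G/T, transversion), 39 (A/C, transversion), 40 (T/G, transversion).
Of the 12 differences, 4 transitions and 8 transversions, so the answer is 4.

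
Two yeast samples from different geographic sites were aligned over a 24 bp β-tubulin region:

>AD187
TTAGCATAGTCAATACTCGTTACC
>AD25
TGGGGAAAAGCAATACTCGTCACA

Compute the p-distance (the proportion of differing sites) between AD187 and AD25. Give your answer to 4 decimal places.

0.3333

Differing sites — 2:T/G; 3:A/G; 5:C/G; 7:T/A; 9:G/A; 10:T/G; 21:T/C; 24:C/A.
There are 8 differences over 24 sites, so p = 8/24 = 0.3333.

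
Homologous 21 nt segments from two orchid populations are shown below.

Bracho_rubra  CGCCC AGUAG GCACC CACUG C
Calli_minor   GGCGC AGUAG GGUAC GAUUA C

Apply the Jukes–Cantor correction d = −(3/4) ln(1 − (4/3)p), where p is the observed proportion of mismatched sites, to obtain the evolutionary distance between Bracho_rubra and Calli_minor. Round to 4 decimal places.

The sequences differ at positions 1 (C/G), 4 (C/G), 12 (C/G), 13 (A/U), 14 (C/A), 16 (C/G), 18 (C/U), 20 (G/A).
p = 8/21 = 0.380952.
d = −0.75 · ln(1 − (4/3)·0.380952) = −0.75 · ln(0.492064) = −0.75 · (-0.709146) = 0.5319.

0.5319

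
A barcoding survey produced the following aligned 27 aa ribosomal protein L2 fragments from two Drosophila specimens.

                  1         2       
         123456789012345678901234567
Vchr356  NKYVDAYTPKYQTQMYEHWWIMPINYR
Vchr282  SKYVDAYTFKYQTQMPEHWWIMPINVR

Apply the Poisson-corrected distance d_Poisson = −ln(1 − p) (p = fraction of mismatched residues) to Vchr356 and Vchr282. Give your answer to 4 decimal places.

0.1603

Mismatches occur at site 1 (N→S), site 9 (P→F), site 16 (Y→P), site 26 (Y→V).
p = 4/27 = 0.148148.
d = −ln(1 − 0.148148) = −ln(0.851852) = 0.1603.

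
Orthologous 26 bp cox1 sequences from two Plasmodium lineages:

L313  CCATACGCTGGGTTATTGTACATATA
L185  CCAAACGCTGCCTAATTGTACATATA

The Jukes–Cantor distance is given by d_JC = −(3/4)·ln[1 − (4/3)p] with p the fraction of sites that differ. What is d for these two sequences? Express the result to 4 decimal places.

0.1722

The sequences differ at positions 4 (T/A), 11 (G/C), 12 (G/C), 14 (T/A).
p = 4/26 = 0.153846.
d = −0.75 · ln(1 − (4/3)·0.153846) = −0.75 · ln(0.794872) = −0.75 · (-0.229574) = 0.1722.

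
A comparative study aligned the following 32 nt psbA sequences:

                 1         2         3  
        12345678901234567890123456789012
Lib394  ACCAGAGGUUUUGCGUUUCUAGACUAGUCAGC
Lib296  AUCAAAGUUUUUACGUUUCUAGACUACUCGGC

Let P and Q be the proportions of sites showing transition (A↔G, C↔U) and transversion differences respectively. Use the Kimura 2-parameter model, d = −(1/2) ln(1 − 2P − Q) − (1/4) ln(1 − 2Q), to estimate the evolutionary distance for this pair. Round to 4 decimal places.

The sequences differ at positions 2 (C/U, transition), 5 (G/A, transition), 8 (G/U, transversion), 13 (G/A, transition), 27 (G/C, transversion), 30 (A/G, transition).
Of the 6 differences, 4 transitions and 2 transversions over 32 sites: P = 4/32 = 0.125000, Q = 2/32 = 0.062500.
d = −0.5·ln(0.687500) − 0.25·ln(0.875000) = −0.5·(-0.374693) − 0.25·(-0.133531) = 0.2207.

0.2207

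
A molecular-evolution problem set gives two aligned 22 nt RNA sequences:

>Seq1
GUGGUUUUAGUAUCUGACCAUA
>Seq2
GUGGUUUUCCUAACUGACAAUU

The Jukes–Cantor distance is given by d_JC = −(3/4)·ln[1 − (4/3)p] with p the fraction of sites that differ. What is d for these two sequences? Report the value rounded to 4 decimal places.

Mismatches occur at site 9 (A→C), site 10 (G→C), site 13 (U→A), site 19 (C→A), site 22 (A→U).
p = 5/22 = 0.227273.
d = −0.75 · ln(1 − (4/3)·0.227273) = −0.75 · ln(0.696969) = −0.75 · (-0.361014) = 0.2708.

0.2708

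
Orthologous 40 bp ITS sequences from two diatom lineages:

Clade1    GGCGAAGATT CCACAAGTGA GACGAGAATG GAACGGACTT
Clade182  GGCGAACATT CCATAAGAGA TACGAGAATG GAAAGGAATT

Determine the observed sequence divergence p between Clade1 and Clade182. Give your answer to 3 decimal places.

0.150

Mismatches occur at site 7 (G/C), site 14 (C/T), site 18 (T/A), site 21 (G/T), site 34 (C/A), site 38 (C/A).
There are 6 differences over 40 sites, so p = 6/40 = 0.150.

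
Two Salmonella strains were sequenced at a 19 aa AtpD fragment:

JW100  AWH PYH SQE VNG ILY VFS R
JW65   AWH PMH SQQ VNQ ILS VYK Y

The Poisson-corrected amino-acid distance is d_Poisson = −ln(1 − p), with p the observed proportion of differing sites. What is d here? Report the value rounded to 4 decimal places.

The sequences differ at positions 5 (Y/M), 9 (E/Q), 12 (G/Q), 15 (Y/S), 17 (F/Y), 18 (S/K), 19 (R/Y).
p = 7/19 = 0.368421.
d = −ln(1 − 0.368421) = −ln(0.631579) = 0.4595.

0.4595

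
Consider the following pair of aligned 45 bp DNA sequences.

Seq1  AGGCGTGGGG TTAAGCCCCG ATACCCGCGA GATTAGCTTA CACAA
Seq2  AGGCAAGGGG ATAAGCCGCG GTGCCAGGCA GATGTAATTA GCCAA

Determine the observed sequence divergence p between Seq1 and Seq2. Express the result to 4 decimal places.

The sequences differ at positions 5 (G/A), 6 (T/A), 11 (T/A), 18 (C/G), 21 (A/G), 23 (A/G), 26 (C/A), 28 (C/G), 29 (G/C), 34 (T/G), 35 (A/T), 36 (G/A), 37 (C/A), 41 (C/G), 42 (A/C).
There are 15 differences over 45 sites, so p = 15/45 = 0.3333.

0.3333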